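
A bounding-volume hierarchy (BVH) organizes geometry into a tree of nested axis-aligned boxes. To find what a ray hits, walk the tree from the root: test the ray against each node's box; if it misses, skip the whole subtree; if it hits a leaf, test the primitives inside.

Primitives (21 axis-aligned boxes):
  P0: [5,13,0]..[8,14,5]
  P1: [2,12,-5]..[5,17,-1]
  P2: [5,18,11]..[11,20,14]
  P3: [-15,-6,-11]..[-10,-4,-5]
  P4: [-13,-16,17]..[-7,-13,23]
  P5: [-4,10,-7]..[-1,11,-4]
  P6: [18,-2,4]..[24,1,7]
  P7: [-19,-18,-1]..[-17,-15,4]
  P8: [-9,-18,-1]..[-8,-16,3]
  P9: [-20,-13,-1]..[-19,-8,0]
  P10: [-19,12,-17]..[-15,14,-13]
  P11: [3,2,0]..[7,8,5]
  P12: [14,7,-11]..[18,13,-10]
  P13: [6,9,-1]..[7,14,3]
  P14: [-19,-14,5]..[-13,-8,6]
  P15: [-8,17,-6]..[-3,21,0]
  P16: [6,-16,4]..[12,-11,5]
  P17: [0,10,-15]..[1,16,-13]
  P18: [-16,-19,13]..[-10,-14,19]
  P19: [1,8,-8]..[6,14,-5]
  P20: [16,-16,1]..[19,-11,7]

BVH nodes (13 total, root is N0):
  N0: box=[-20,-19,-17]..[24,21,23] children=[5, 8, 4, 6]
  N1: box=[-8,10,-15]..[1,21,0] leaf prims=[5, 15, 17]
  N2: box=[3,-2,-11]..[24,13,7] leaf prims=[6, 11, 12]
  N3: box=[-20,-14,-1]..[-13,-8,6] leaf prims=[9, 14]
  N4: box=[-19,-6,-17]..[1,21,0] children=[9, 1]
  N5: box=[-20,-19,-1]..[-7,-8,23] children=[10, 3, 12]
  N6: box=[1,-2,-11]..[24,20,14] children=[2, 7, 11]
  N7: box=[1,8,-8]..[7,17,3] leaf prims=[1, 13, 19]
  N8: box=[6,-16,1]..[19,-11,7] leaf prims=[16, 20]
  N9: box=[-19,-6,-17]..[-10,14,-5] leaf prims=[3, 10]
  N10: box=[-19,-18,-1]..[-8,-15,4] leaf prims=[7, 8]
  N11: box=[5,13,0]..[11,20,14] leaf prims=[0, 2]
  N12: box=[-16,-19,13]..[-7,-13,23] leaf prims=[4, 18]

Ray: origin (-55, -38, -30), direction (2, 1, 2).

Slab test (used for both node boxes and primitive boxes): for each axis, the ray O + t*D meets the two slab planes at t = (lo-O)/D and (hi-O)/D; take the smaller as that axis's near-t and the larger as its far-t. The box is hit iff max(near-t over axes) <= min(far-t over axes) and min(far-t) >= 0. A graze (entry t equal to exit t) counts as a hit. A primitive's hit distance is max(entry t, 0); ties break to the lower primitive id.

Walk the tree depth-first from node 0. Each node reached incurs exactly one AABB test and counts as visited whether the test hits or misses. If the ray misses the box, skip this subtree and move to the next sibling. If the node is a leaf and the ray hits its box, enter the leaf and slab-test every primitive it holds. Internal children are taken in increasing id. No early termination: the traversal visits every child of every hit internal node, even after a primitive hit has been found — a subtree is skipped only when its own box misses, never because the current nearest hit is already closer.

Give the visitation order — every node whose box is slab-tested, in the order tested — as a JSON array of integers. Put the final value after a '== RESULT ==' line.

Traverse from the root:
N0 x:[35/2,79/2] y:[19,59] z:[13/2,53/2] -> hit [19,53/2], descend [4, 5, 6, 8]
  N4 x:[18,28] y:[32,59] z:[13/2,15] -> miss, prune
  N5 x:[35/2,24] y:[19,30] z:[29/2,53/2] -> hit [19,24], descend [3, 10, 12]
    N3 x:[35/2,21] y:[24,30] z:[29/2,18] -> miss, prune
    N10 x:[18,47/2] y:[20,23] z:[29/2,17] -> miss, prune
    N12 x:[39/2,24] y:[19,25] z:[43/2,53/2] -> hit [43/2,24] leaf, test {P4@t=47/2, P18@t=43/2}
  N6 x:[28,79/2] y:[36,58] z:[19/2,22] -> miss, prune
  N8 x:[61/2,37] y:[22,27] z:[31/2,37/2] -> miss, prune

order=[0, 4, 5, 3, 10, 12, 6, 8]  |boxes|=8  |leaves|=1  hit=P18

== RESULT ==
[0, 4, 5, 3, 10, 12, 6, 8]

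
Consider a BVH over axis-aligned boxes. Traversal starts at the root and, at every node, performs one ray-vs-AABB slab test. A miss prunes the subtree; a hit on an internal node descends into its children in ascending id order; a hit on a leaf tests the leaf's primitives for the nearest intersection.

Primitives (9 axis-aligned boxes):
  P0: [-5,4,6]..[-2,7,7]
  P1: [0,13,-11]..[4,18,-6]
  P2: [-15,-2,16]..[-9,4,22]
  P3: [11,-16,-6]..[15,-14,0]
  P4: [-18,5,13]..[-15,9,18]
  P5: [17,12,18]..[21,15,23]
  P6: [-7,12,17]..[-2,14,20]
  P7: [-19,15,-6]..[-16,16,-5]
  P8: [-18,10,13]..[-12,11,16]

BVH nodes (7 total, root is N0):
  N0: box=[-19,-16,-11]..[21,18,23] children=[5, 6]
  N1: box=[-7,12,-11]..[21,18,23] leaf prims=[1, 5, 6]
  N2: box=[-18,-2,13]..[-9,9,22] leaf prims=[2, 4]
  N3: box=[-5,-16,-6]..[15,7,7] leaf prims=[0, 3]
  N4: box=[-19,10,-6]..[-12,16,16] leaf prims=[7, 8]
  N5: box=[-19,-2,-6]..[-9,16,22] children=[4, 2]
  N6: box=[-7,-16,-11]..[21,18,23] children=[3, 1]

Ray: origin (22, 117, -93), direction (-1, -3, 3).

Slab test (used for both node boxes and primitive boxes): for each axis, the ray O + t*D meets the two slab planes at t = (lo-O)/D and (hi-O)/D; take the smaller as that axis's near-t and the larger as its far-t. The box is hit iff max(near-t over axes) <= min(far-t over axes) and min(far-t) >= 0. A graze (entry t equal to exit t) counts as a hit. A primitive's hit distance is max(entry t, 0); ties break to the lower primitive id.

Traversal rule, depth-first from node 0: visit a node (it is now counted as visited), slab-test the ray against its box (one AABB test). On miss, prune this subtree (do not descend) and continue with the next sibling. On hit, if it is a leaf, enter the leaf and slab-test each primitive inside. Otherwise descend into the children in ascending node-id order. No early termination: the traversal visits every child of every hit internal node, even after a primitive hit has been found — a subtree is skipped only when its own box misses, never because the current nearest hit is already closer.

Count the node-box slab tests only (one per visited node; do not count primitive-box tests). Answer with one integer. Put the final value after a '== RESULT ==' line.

Walk:
N0 x:[1,41] y:[33,133/3] z:[82/3,116/3] -> hit [33,116/3], descend [5, 6]
  N5 x:[31,41] y:[101/3,119/3] z:[29,115/3] -> hit [101/3,115/3], descend [2, 4]
    N2 x:[31,40] y:[36,119/3] z:[106/3,115/3] -> hit [36,115/3] leaf, test {P2(miss), P4@t=37}
    N4 x:[34,41] y:[101/3,107/3] z:[29,109/3] -> hit [34,107/3] leaf, test {P7(miss), P8@t=106/3}
  N6 x:[1,29] y:[33,133/3] z:[82/3,116/3] -> miss, prune

order=[0, 5, 2, 4, 6]  |boxes|=5  |leaves|=2  hit=P8

== RESULT ==
5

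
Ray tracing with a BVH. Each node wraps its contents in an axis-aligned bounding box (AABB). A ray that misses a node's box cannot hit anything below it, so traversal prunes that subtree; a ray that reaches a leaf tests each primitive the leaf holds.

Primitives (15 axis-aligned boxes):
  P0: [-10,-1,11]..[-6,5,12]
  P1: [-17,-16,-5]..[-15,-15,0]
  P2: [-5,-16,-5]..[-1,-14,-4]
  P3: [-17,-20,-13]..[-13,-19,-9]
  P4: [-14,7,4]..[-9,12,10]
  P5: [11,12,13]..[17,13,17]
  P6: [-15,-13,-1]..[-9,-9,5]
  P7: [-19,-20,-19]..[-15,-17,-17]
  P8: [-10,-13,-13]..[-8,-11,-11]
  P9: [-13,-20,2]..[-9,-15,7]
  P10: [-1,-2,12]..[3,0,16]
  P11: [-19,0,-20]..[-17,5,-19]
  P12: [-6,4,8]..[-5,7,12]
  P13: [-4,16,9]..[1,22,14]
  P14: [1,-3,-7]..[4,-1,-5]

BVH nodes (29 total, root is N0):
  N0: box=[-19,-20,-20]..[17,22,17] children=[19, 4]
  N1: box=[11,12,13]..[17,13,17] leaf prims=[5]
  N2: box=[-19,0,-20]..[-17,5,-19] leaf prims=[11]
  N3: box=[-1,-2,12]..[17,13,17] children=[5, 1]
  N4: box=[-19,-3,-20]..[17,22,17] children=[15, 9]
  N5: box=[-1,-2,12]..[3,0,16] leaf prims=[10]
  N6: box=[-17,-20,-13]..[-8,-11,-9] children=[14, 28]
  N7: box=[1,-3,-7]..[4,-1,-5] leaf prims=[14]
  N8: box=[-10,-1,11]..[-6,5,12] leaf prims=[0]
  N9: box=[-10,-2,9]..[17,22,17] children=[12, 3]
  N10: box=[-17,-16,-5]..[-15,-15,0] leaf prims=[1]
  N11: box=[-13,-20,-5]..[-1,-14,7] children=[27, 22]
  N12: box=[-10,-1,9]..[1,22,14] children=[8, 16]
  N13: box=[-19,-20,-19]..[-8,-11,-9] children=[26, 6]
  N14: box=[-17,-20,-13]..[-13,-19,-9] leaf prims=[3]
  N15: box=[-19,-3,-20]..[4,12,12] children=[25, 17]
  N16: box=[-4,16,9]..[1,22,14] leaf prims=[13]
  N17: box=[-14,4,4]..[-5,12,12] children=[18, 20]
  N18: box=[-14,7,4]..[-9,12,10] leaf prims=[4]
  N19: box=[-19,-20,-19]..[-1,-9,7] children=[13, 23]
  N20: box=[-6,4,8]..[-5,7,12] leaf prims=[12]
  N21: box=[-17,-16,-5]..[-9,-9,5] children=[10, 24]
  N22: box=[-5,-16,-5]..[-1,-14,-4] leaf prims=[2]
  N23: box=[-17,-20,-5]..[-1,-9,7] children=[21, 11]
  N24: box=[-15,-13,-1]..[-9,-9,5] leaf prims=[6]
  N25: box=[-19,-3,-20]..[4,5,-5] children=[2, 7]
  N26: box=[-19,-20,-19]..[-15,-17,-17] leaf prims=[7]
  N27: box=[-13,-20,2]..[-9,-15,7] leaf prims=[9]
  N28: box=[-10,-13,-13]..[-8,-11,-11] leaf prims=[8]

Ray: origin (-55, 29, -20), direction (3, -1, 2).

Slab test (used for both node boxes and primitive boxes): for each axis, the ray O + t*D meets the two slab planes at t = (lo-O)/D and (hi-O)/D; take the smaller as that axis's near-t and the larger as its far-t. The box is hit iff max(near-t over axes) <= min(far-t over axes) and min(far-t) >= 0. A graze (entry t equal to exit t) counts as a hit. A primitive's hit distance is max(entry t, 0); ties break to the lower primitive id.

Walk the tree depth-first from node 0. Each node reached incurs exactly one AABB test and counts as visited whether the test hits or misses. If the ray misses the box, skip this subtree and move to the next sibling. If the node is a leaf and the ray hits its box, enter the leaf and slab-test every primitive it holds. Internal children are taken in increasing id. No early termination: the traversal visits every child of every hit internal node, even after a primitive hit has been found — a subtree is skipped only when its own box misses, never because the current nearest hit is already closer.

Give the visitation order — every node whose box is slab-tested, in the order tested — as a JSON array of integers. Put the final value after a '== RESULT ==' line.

Traverse from the root:
N0 x:[12,24] y:[7,49] z:[0,37/2] -> hit [12,37/2], descend [4, 19]
  N4 x:[12,24] y:[7,32] z:[0,37/2] -> hit [12,37/2], descend [9, 15]
    N9 x:[15,24] y:[7,31] z:[29/2,37/2] -> hit [15,37/2], descend [3, 12]
      N3 x:[18,24] y:[16,31] z:[16,37/2] -> hit [18,37/2], descend [1, 5]
        N1 x:[22,24] y:[16,17] z:[33/2,37/2] -> miss, prune
        N5 x:[18,58/3] y:[29,31] z:[16,18] -> miss, prune
      N12 x:[15,56/3] y:[7,30] z:[29/2,17] -> hit [15,17], descend [8, 16]
        N8 x:[15,49/3] y:[24,30] z:[31/2,16] -> miss, prune
        N16 x:[17,56/3] y:[7,13] z:[29/2,17] -> miss, prune
    N15 x:[12,59/3] y:[17,32] z:[0,16] -> miss, prune
  N19 x:[12,18] y:[38,49] z:[1/2,27/2] -> miss, prune

Summary -> nodes [0, 4, 9, 3, 1, 5, 12, 8, 16, 15, 19]; box-tests=11; leaf-entries=0; first=miss

== RESULT ==
[0, 4, 9, 3, 1, 5, 12, 8, 16, 15, 19]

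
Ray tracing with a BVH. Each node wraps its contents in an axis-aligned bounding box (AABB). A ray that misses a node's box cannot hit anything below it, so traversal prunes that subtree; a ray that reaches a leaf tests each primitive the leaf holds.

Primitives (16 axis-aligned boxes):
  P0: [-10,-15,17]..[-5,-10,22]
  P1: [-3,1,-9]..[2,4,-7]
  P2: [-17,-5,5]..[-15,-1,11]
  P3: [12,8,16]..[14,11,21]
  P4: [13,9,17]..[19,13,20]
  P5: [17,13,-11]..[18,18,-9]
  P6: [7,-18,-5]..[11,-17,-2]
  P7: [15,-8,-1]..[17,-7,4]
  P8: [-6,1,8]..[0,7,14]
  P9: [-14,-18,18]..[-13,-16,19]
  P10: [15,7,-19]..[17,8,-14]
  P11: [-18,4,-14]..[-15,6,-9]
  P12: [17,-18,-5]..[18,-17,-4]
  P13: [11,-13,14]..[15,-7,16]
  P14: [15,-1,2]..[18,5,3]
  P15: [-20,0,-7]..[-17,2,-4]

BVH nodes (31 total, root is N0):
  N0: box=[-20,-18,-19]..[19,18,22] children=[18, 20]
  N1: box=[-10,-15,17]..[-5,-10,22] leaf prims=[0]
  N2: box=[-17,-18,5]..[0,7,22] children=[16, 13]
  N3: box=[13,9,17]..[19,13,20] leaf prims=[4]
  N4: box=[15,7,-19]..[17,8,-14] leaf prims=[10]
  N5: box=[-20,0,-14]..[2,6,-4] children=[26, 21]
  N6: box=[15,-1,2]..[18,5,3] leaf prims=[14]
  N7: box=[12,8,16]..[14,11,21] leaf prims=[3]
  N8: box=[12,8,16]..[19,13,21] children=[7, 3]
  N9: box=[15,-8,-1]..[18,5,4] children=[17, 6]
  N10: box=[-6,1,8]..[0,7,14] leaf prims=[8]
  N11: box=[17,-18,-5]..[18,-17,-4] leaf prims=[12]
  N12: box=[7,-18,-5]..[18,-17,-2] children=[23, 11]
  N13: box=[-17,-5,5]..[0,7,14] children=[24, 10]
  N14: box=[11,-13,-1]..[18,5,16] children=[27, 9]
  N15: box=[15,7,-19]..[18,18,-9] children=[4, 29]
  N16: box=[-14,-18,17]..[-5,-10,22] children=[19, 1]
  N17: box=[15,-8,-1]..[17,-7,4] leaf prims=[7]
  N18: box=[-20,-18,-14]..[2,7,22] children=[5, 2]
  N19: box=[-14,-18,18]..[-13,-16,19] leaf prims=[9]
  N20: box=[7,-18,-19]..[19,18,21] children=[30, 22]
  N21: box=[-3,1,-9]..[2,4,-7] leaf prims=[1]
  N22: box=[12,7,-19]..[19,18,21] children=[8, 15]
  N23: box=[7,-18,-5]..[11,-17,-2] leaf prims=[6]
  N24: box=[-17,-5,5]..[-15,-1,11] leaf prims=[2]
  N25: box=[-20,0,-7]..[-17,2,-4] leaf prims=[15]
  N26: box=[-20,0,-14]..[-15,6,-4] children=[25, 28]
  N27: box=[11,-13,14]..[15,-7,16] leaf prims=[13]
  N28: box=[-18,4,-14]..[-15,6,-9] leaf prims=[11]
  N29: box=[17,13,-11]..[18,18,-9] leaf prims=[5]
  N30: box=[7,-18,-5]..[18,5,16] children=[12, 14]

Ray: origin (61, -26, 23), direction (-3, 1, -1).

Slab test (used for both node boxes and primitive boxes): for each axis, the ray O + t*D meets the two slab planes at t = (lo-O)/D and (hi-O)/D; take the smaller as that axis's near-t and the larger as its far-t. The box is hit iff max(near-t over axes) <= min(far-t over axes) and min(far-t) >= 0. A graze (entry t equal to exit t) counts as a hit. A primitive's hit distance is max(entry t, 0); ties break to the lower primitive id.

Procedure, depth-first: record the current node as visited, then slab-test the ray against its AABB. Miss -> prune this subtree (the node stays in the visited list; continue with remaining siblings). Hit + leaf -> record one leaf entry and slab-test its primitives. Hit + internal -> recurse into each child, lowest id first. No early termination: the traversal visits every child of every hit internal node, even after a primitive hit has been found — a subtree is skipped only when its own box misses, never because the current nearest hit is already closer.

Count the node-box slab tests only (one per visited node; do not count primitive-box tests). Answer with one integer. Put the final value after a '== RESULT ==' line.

Trace the traversal:
N0 x:[14,27] y:[8,44] z:[1,42] -> hit [14,27], descend [18, 20]
  N18 x:[59/3,27] y:[8,33] z:[1,37] -> hit [59/3,27], descend [2, 5]
    N2 x:[61/3,26] y:[8,33] z:[1,18] -> miss, prune
    N5 x:[59/3,27] y:[26,32] z:[27,37] -> hit [27,27], descend [21, 26]
      N21 x:[59/3,64/3] y:[27,30] z:[30,32] -> miss, prune
      N26 x:[76/3,27] y:[26,32] z:[27,37] -> hit [27,27], descend [25, 28]
        N25 x:[26,27] y:[26,28] z:[27,30] -> hit [27,27] leaf, test {P15@t=27}
        N28 x:[76/3,79/3] y:[30,32] z:[32,37] -> miss, prune
  N20 x:[14,18] y:[8,44] z:[2,42] -> hit [14,18], descend [22, 30]
    N22 x:[14,49/3] y:[33,44] z:[2,42] -> miss, prune
    N30 x:[43/3,18] y:[8,31] z:[7,28] -> hit [43/3,18], descend [12, 14]
      N12 x:[43/3,18] y:[8,9] z:[25,28] -> miss, prune
      N14 x:[43/3,50/3] y:[13,31] z:[7,24] -> hit [43/3,50/3], descend [9, 27]
        N9 x:[43/3,46/3] y:[18,31] z:[19,24] -> miss, prune
        N27 x:[46/3,50/3] y:[13,19] z:[7,9] -> miss, prune

order=[0, 18, 2, 5, 21, 26, 25, 28, 20, 22, 30, 12, 14, 9, 27]  |boxes|=15  |leaves|=1  hit=P15

== RESULT ==
15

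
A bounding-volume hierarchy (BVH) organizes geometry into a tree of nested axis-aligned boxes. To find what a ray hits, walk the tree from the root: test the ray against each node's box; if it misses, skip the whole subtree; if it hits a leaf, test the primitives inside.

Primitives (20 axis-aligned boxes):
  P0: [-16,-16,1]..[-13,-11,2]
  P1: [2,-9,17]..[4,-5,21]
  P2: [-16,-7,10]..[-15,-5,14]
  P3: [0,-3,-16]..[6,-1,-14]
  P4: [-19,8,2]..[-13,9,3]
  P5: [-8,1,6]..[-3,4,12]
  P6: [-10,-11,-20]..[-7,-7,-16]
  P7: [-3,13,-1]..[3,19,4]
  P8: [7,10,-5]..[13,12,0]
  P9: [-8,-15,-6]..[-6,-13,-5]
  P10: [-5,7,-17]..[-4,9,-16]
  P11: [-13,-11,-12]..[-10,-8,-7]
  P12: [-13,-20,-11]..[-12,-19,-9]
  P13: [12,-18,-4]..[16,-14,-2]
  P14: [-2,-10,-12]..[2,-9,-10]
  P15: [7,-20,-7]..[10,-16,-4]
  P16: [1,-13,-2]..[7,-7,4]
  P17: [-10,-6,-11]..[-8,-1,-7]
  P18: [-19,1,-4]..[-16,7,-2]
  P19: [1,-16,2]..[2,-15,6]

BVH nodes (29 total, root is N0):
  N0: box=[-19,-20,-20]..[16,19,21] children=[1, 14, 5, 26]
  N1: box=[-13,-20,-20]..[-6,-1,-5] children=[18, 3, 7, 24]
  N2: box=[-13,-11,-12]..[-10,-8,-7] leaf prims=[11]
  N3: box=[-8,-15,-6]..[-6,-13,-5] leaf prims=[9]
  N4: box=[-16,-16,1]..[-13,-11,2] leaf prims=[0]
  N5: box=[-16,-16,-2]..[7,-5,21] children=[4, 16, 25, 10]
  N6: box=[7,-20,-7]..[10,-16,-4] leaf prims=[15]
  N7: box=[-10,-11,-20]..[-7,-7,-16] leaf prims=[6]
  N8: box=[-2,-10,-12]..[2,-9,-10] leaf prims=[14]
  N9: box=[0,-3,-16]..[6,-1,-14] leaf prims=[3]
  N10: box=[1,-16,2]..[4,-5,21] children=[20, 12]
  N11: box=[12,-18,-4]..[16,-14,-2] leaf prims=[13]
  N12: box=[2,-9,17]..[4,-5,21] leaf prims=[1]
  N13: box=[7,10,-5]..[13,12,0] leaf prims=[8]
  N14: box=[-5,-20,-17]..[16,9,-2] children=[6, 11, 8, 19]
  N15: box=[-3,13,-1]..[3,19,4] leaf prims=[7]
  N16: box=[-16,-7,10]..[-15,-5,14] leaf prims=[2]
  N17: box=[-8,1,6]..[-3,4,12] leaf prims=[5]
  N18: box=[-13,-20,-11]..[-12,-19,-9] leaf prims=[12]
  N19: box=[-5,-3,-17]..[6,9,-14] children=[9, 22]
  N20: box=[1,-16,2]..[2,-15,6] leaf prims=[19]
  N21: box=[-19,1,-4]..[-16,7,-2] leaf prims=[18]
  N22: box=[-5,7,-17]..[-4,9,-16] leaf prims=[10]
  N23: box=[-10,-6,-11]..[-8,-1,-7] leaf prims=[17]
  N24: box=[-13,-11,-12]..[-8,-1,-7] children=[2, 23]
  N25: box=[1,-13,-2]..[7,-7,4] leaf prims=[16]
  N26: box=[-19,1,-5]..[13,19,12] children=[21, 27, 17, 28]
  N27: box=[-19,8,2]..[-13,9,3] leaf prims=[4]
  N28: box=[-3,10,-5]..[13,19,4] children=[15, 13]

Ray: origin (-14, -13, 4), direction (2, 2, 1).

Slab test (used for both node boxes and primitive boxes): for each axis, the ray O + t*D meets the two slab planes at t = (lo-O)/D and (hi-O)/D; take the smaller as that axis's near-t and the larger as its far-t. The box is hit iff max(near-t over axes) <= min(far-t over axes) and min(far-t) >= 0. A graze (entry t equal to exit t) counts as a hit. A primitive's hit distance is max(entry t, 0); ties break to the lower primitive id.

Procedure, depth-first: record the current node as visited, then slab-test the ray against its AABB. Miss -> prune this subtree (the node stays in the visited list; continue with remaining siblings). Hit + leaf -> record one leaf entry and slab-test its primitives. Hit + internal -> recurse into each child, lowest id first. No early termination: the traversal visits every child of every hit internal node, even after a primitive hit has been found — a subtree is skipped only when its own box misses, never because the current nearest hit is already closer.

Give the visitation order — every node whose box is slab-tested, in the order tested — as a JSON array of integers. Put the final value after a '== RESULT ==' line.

Walk:
N0 x:[-5/2,15] y:[-7/2,16] z:[-24,17] -> hit [-5/2,15], descend [1, 5, 14, 26]
  N1 x:[1/2,4] y:[-7/2,6] z:[-24,-9] -> miss, prune
  N5 x:[-1,21/2] y:[-3/2,4] z:[-6,17] -> hit [-1,4], descend [4, 10, 16, 25]
    N4 x:[-1,1/2] y:[-3/2,1] z:[-3,-2] -> miss, prune
    N10 x:[15/2,9] y:[-3/2,4] z:[-2,17] -> miss, prune
    N16 x:[-1,-1/2] y:[3,4] z:[6,10] -> miss, prune
    N25 x:[15/2,21/2] y:[0,3] z:[-6,0] -> miss, prune
  N14 x:[9/2,15] y:[-7/2,11] z:[-21,-6] -> miss, prune
  N26 x:[-5/2,27/2] y:[7,16] z:[-9,8] -> hit [7,8], descend [17, 21, 27, 28]
    N17 x:[3,11/2] y:[7,17/2] z:[2,8] -> miss, prune
    N21 x:[-5/2,-1] y:[7,10] z:[-8,-6] -> miss, prune
    N27 x:[-5/2,1/2] y:[21/2,11] z:[-2,-1] -> miss, prune
    N28 x:[11/2,27/2] y:[23/2,16] z:[-9,0] -> miss, prune

13 AABB tests over nodes [0, 1, 5, 4, 10, 16, 25, 14, 26, 17, 21, 27, 28]; 0 leaves entered; closest miss.

== RESULT ==
[0, 1, 5, 4, 10, 16, 25, 14, 26, 17, 21, 27, 28]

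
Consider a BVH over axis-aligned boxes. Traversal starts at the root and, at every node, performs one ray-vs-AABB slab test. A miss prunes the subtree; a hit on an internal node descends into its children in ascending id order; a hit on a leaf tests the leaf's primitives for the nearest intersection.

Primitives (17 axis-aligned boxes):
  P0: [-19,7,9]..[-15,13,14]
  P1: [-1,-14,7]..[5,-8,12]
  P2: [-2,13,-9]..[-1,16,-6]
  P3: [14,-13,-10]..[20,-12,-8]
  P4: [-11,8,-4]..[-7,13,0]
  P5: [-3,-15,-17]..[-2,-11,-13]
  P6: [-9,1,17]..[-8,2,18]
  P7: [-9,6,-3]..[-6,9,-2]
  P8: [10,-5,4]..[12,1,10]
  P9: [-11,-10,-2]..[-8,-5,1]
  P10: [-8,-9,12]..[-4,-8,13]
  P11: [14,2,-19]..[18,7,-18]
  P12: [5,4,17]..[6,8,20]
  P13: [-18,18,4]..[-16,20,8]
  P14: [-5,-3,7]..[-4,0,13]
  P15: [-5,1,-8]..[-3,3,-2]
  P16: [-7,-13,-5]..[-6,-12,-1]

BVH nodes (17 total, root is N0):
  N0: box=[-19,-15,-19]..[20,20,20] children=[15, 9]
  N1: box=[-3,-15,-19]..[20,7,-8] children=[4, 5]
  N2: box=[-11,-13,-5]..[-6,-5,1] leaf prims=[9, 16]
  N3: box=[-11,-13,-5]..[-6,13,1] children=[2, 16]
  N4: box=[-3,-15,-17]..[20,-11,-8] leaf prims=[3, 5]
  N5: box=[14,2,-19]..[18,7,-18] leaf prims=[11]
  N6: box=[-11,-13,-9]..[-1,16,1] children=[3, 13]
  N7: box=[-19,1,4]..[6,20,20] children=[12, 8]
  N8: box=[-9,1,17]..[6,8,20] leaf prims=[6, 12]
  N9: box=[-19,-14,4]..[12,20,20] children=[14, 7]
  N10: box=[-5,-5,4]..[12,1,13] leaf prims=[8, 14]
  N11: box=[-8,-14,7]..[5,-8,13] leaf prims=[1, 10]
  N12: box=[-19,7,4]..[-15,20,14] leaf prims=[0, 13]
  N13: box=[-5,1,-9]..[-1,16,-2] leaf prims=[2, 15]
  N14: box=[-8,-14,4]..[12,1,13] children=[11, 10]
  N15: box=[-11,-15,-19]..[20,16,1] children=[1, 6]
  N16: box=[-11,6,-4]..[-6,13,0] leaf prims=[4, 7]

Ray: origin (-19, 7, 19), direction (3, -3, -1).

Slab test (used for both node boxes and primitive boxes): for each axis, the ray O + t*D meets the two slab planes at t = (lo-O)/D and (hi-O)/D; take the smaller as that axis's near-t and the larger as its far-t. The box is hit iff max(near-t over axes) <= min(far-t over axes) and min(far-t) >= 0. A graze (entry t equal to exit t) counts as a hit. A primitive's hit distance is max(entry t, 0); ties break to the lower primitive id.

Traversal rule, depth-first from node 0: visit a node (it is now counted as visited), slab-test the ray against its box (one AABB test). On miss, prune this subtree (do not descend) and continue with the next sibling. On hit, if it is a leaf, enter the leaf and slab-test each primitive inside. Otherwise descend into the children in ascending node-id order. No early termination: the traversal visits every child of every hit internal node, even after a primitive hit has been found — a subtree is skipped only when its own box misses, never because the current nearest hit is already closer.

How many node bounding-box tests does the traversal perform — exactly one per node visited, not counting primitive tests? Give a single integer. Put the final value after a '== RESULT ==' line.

Traverse from the root:
N0 x:[0,13] y:[-13/3,22/3] z:[-1,38] -> hit [0,22/3], descend [9, 15]
  N9 x:[0,31/3] y:[-13/3,7] z:[-1,15] -> hit [0,7], descend [7, 14]
    N7 x:[0,25/3] y:[-13/3,2] z:[-1,15] -> hit [0,2], descend [8, 12]
      N8 x:[10/3,25/3] y:[-1/3,2] z:[-1,2] -> miss, prune
      N12 x:[0,4/3] y:[-13/3,0] z:[5,15] -> miss, prune
    N14 x:[11/3,31/3] y:[2,7] z:[6,15] -> hit [6,7], descend [10, 11]
      N10 x:[14/3,31/3] y:[2,4] z:[6,15] -> miss, prune
      N11 x:[11/3,8] y:[5,7] z:[6,12] -> hit [6,7] leaf, test {P1@t=7, P10(miss)}
  N15 x:[8/3,13] y:[-3,22/3] z:[18,38] -> miss, prune

order=[0, 9, 7, 8, 12, 14, 10, 11, 15]  |boxes|=9  |leaves|=1  hit=P1

== RESULT ==
9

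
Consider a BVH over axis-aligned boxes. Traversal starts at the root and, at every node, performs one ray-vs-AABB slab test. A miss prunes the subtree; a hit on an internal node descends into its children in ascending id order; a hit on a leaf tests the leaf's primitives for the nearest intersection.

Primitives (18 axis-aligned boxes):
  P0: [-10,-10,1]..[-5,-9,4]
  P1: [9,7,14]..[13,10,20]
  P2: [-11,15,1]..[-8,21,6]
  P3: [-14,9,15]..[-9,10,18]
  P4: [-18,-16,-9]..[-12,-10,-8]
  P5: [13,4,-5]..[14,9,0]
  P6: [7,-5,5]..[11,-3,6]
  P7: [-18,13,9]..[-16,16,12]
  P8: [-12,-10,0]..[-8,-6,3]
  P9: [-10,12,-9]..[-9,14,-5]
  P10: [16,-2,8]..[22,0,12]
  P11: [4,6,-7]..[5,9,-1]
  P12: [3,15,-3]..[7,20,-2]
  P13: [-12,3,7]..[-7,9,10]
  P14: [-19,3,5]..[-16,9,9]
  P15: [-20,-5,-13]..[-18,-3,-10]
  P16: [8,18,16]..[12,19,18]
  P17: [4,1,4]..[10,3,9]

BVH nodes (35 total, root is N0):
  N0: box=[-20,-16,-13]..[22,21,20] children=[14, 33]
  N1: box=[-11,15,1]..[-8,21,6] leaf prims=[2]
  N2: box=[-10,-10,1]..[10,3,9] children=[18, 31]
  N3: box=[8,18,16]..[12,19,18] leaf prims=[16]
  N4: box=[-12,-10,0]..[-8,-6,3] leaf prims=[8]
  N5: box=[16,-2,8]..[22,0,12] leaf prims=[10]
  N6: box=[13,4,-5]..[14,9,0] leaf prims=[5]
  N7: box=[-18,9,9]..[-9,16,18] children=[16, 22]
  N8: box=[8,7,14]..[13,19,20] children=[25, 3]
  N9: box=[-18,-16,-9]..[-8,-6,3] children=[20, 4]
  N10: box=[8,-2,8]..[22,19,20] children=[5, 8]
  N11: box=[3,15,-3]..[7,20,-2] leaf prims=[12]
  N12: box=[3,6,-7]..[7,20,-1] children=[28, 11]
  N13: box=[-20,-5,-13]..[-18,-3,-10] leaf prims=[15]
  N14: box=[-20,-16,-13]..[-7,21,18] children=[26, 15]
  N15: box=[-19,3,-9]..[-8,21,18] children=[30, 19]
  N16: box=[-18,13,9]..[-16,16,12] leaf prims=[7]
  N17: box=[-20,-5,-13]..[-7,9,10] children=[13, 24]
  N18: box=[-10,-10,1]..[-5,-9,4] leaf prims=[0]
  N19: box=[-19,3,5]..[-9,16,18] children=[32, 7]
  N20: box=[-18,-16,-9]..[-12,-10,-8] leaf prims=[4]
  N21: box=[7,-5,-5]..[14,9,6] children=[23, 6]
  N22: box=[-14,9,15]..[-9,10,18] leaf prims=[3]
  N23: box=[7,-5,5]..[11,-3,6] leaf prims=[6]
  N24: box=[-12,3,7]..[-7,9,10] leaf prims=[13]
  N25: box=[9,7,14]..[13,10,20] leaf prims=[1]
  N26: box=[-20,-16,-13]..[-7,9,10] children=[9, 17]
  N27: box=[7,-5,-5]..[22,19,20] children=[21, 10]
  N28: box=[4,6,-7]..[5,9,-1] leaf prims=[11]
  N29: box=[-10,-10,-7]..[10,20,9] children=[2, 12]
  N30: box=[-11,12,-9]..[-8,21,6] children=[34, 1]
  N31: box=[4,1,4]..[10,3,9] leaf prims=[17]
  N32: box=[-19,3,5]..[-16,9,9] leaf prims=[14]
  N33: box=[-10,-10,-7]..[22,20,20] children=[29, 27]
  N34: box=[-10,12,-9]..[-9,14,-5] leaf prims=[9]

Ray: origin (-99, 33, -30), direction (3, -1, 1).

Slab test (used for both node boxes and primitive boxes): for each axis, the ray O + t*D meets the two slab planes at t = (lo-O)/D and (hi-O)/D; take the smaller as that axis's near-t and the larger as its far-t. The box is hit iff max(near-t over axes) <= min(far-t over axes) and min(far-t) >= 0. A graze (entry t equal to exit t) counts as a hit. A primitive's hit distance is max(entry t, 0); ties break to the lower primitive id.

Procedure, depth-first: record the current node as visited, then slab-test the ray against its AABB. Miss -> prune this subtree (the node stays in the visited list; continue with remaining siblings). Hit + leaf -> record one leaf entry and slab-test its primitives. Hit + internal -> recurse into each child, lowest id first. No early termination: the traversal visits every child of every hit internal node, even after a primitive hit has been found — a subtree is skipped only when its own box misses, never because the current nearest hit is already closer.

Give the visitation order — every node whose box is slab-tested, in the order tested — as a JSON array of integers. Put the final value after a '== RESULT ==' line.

Walk:
N0 x:[79/3,121/3] y:[12,49] z:[17,50] -> hit [79/3,121/3], descend [14, 33]
  N14 x:[79/3,92/3] y:[12,49] z:[17,48] -> hit [79/3,92/3], descend [15, 26]
    N15 x:[80/3,91/3] y:[12,30] z:[21,48] -> hit [80/3,30], descend [19, 30]
      N19 x:[80/3,30] y:[17,30] z:[35,48] -> miss, prune
      N30 x:[88/3,91/3] y:[12,21] z:[21,36] -> miss, prune
    N26 x:[79/3,92/3] y:[24,49] z:[17,40] -> hit [79/3,92/3], descend [9, 17]
      N9 x:[27,91/3] y:[39,49] z:[21,33] -> miss, prune
      N17 x:[79/3,92/3] y:[24,38] z:[17,40] -> hit [79/3,92/3], descend [13, 24]
        N13 x:[79/3,27] y:[36,38] z:[17,20] -> miss, prune
        N24 x:[29,92/3] y:[24,30] z:[37,40] -> miss, prune
  N33 x:[89/3,121/3] y:[13,43] z:[23,50] -> hit [89/3,121/3], descend [27, 29]
    N27 x:[106/3,121/3] y:[14,38] z:[25,50] -> hit [106/3,38], descend [10, 21]
      N10 x:[107/3,121/3] y:[14,35] z:[38,50] -> miss, prune
      N21 x:[106/3,113/3] y:[24,38] z:[25,36] -> hit [106/3,36], descend [6, 23]
        N6 x:[112/3,113/3] y:[24,29] z:[25,30] -> miss, prune
        N23 x:[106/3,110/3] y:[36,38] z:[35,36] -> hit [36,36] leaf, test {P6@t=36}
    N29 x:[89/3,109/3] y:[13,43] z:[23,39] -> hit [89/3,109/3], descend [2, 12]
      N2 x:[89/3,109/3] y:[30,43] z:[31,39] -> hit [31,109/3], descend [18, 31]
        N18 x:[89/3,94/3] y:[42,43] z:[31,34] -> miss, prune
        N31 x:[103/3,109/3] y:[30,32] z:[34,39] -> miss, prune
      N12 x:[34,106/3] y:[13,27] z:[23,29] -> miss, prune

Visited [0, 14, 15, 19, 30, 26, 9, 17, 13, 24, 33, 27, 10, 21, 6, 23, 29, 2, 18, 31, 12]. Tests: 21 box, 1 leaf. Nearest: P6.

== RESULT ==
[0, 14, 15, 19, 30, 26, 9, 17, 13, 24, 33, 27, 10, 21, 6, 23, 29, 2, 18, 31, 12]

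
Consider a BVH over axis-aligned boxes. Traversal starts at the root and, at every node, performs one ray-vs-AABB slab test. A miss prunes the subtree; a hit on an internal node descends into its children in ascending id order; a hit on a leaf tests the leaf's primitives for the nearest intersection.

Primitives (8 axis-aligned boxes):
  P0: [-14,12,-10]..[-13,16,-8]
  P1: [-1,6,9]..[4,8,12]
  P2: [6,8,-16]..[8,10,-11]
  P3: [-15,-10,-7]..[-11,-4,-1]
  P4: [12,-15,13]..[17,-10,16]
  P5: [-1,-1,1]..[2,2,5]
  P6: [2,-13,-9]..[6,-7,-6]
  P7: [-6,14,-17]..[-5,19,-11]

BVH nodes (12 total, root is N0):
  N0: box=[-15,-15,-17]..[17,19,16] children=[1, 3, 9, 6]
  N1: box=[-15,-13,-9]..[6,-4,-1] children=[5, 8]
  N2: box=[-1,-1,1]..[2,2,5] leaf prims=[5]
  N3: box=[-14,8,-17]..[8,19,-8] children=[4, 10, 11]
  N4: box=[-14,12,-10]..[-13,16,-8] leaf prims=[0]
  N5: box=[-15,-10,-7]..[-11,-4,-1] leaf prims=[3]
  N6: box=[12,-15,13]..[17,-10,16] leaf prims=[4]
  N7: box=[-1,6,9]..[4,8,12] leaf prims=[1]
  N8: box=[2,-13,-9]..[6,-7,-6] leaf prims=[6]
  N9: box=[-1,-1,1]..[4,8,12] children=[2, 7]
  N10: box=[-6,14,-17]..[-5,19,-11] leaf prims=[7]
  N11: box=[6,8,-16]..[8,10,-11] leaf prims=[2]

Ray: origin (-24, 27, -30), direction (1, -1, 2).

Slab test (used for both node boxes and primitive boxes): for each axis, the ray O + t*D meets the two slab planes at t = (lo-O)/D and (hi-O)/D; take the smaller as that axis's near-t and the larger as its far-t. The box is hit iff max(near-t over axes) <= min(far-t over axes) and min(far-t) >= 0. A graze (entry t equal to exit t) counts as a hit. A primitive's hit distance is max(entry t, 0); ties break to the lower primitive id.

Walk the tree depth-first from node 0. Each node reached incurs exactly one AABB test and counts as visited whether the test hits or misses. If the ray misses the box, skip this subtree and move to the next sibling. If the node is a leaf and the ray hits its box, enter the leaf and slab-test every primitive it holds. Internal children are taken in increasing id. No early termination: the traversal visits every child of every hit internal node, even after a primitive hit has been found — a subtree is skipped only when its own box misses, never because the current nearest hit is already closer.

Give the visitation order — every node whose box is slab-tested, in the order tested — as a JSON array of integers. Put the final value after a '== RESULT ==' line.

Trace the traversal:
N0 x:[9,41] y:[8,42] z:[13/2,23] -> hit [9,23], descend [1, 3, 6, 9]
  N1 x:[9,30] y:[31,40] z:[21/2,29/2] -> miss, prune
  N3 x:[10,32] y:[8,19] z:[13/2,11] -> hit [10,11], descend [4, 10, 11]
    N4 x:[10,11] y:[11,15] z:[10,11] -> hit [11,11] leaf, test {P0@t=11}
    N10 x:[18,19] y:[8,13] z:[13/2,19/2] -> miss, prune
    N11 x:[30,32] y:[17,19] z:[7,19/2] -> miss, prune
  N6 x:[36,41] y:[37,42] z:[43/2,23] -> miss, prune
  N9 x:[23,28] y:[19,28] z:[31/2,21] -> miss, prune

order=[0, 1, 3, 4, 10, 11, 6, 9]  |boxes|=8  |leaves|=1  hit=P0

== RESULT ==
[0, 1, 3, 4, 10, 11, 6, 9]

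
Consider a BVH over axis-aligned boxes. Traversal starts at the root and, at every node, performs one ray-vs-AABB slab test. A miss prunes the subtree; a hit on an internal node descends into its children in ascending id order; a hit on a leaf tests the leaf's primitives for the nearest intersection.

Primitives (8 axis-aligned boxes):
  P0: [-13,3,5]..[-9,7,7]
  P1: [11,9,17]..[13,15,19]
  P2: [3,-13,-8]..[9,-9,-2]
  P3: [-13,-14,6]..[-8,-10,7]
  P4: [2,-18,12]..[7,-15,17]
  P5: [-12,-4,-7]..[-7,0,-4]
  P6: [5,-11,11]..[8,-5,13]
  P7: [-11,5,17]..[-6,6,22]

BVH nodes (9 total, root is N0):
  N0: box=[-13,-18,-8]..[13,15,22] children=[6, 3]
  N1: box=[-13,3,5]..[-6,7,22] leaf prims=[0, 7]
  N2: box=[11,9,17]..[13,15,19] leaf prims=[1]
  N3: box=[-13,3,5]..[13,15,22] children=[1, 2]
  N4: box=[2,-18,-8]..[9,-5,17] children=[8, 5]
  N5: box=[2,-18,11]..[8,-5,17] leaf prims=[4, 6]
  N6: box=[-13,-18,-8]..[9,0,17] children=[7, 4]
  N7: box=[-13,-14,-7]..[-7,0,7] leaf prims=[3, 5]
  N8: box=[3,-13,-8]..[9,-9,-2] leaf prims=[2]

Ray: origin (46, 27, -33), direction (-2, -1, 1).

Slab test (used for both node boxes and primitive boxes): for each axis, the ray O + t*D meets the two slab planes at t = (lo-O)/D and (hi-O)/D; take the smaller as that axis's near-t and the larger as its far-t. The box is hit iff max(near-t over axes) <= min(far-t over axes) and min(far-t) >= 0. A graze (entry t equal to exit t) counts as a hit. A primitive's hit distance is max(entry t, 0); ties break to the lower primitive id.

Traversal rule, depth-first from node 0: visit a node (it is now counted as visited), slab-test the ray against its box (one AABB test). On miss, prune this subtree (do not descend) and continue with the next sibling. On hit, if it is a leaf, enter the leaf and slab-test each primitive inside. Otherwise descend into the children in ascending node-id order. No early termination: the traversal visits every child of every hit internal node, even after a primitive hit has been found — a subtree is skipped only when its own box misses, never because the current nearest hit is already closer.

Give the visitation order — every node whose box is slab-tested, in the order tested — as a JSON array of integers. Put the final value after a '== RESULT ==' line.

Traverse from the root:
N0 x:[33/2,59/2] y:[12,45] z:[25,55] -> hit [25,59/2], descend [3, 6]
  N3 x:[33/2,59/2] y:[12,24] z:[38,55] -> miss, prune
  N6 x:[37/2,59/2] y:[27,45] z:[25,50] -> hit [27,59/2], descend [4, 7]
    N4 x:[37/2,22] y:[32,45] z:[25,50] -> miss, prune
    N7 x:[53/2,59/2] y:[27,41] z:[26,40] -> hit [27,59/2] leaf, test {P3(miss), P5@t=27}

Summary -> nodes [0, 3, 6, 4, 7]; box-tests=5; leaf-entries=1; first=P5

== RESULT ==
[0, 3, 6, 4, 7]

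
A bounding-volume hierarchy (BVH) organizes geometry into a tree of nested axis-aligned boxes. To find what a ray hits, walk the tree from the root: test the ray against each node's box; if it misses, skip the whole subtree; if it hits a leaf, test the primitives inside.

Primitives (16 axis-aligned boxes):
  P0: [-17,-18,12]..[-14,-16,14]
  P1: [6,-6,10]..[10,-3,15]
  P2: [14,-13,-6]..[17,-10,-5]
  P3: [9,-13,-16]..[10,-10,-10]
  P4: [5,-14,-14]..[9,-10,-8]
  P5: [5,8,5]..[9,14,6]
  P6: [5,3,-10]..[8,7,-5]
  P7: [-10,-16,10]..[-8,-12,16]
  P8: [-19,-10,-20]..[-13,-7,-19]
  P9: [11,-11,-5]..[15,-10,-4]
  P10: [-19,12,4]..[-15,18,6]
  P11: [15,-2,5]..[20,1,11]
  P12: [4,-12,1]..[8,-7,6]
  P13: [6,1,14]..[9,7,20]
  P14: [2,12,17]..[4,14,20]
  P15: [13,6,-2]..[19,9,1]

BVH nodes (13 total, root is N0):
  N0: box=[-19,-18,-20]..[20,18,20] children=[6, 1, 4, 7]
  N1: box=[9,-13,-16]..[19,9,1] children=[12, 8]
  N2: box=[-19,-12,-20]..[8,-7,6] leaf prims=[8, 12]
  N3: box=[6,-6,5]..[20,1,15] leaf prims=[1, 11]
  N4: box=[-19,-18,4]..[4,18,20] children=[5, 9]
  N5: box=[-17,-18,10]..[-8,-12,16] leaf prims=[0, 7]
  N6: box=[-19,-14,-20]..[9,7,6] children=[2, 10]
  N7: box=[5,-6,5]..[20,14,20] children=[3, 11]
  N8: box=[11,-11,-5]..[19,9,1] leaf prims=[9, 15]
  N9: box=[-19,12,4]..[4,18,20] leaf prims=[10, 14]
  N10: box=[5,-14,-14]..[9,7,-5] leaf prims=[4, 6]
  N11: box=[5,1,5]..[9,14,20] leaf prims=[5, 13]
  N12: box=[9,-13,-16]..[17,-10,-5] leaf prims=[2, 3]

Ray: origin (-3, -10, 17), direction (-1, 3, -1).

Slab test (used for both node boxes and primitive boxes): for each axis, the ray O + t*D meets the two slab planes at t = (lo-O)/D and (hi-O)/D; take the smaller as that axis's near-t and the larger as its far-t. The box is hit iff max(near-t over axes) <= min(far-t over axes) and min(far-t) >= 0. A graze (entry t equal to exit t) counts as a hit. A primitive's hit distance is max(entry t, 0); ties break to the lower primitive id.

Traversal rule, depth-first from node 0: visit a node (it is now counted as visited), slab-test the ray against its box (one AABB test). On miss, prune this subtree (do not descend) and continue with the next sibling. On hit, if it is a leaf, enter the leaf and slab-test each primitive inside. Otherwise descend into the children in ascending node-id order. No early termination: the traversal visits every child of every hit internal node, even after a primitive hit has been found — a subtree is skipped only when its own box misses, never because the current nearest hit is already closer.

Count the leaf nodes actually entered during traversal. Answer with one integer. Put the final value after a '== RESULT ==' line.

Traverse from the root:
N0 x:[-23,16] y:[-8/3,28/3] z:[-3,37] -> hit [-8/3,28/3], descend [1, 4, 6, 7]
  N1 x:[-22,-12] y:[-1,19/3] z:[16,33] -> miss, prune
  N4 x:[-7,16] y:[-8/3,28/3] z:[-3,13] -> hit [-8/3,28/3], descend [5, 9]
    N5 x:[5,14] y:[-8/3,-2/3] z:[1,7] -> miss, prune
    N9 x:[-7,16] y:[22/3,28/3] z:[-3,13] -> hit [22/3,28/3] leaf, test {P10(miss), P14(miss)}
  N6 x:[-12,16] y:[-4/3,17/3] z:[11,37] -> miss, prune
  N7 x:[-23,-8] y:[4/3,8] z:[-3,12] -> miss, prune

order=[0, 1, 4, 5, 9, 6, 7]  |boxes|=7  |leaves|=1  hit=miss

== RESULT ==
1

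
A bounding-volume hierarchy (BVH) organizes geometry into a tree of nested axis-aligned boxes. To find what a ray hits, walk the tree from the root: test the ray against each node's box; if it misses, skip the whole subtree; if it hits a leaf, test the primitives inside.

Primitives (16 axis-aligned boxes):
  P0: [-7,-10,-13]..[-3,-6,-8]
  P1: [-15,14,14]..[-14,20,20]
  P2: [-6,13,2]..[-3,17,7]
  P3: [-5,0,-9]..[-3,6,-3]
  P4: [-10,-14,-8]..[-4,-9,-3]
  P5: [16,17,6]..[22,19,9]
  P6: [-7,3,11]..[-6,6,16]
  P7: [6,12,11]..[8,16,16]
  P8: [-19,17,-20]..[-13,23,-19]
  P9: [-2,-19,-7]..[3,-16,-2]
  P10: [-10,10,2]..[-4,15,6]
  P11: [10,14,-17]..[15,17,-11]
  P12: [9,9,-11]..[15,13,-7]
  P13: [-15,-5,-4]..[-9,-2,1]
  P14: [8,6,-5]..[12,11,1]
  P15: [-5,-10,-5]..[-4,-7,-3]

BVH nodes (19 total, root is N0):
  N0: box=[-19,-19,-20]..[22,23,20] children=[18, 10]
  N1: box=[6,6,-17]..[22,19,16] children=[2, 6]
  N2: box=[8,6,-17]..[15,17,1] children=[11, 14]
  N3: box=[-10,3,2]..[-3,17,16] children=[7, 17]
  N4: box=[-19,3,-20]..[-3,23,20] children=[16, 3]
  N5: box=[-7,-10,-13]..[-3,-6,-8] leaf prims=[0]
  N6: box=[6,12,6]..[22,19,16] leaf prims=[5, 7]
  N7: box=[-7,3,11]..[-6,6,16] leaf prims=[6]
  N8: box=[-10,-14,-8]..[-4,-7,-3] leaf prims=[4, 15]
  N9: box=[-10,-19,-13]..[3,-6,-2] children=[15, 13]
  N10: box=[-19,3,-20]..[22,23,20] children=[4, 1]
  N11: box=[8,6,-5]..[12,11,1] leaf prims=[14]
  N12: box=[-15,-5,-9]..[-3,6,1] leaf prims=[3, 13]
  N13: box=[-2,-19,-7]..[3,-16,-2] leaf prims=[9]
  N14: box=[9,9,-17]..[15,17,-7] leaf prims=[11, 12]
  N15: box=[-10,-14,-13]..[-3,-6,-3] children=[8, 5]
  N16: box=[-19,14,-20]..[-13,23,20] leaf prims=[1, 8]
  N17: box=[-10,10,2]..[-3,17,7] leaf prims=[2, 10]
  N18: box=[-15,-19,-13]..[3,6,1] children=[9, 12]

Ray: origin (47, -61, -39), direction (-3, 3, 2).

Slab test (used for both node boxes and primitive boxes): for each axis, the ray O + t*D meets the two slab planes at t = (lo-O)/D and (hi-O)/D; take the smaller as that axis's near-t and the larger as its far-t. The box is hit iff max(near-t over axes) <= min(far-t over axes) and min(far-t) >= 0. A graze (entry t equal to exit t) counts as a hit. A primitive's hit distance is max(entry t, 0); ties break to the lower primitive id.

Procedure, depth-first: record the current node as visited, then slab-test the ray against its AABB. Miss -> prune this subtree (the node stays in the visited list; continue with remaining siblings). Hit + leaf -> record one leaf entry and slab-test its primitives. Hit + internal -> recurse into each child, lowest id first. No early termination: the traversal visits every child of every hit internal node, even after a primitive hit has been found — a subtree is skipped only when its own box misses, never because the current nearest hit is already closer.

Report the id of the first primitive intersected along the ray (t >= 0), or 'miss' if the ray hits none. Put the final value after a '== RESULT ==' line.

Trace the traversal:
N0 x:[25/3,22] y:[14,28] z:[19/2,59/2] -> hit [14,22], descend [10, 18]
  N10 x:[25/3,22] y:[64/3,28] z:[19/2,59/2] -> hit [64/3,22], descend [1, 4]
    N1 x:[25/3,41/3] y:[67/3,80/3] z:[11,55/2] -> miss, prune
    N4 x:[50/3,22] y:[64/3,28] z:[19/2,59/2] -> hit [64/3,22], descend [3, 16]
      N3 x:[50/3,19] y:[64/3,26] z:[41/2,55/2] -> miss, prune
      N16 x:[20,22] y:[25,28] z:[19/2,59/2] -> miss, prune
  N18 x:[44/3,62/3] y:[14,67/3] z:[13,20] -> hit [44/3,20], descend [9, 12]
    N9 x:[44/3,19] y:[14,55/3] z:[13,37/2] -> hit [44/3,55/3], descend [13, 15]
      N13 x:[44/3,49/3] y:[14,15] z:[16,37/2] -> miss, prune
      N15 x:[50/3,19] y:[47/3,55/3] z:[13,18] -> hit [50/3,18], descend [5, 8]
        N5 x:[50/3,18] y:[17,55/3] z:[13,31/2] -> miss, prune
        N8 x:[17,19] y:[47/3,18] z:[31/2,18] -> hit [17,18] leaf, test {P4@t=17, P15@t=17}
    N12 x:[50/3,62/3] y:[56/3,67/3] z:[15,20] -> hit [56/3,20] leaf, test {P3(miss), P13@t=56/3}

13 AABB tests over nodes [0, 10, 1, 4, 3, 16, 18, 9, 13, 15, 5, 8, 12]; 2 leaves entered; closest P4.

== RESULT ==
4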